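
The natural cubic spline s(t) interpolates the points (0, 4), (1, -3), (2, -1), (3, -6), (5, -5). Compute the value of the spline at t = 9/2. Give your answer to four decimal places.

-6.5527

With σ_i denoting the second derivative at x_i, h_i = 1, 1, 1, 2, and Δ_i = (y_(i+1) − y_i)/h_i = -7, 2, -5, 1/2:
  1·σ_0 + 4·σ_1 + 1·σ_2 = 6(Δ_1 - Δ_0) = 54
  1·σ_1 + 4·σ_2 + 1·σ_3 = 6(Δ_2 - Δ_1) = -42
  1·σ_2 + 6·σ_3 + 2·σ_4 = 6(Δ_3 - Δ_2) = 33
Natural end conditions: σ_0 = σ_4 = 0.
Hence σ_0 = 0, σ_1 = 1527/86, σ_2 = -732/43, σ_3 = 717/86, σ_4 = 0.
On [3, 5], s(t) = -6 - 435/86·(t - 3) + 717/172·(t - 3)² - 239/344·(t - 3)³.
With (t - 3) = 3/2: s(9/2) = -18033/2752.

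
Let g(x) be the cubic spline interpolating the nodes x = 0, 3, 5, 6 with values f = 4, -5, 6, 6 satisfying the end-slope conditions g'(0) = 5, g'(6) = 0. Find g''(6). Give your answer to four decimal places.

5.0351

With m_i denoting the second derivative at x_i, h_i = 3, 2, 1, and Δ_i = (y_(i+1) − y_i)/h_i = -3, 11/2, 0:
  3·m_0 + 10·m_1 + 2·m_2 = 6(Δ_1 - Δ_0) = 51
  2·m_1 + 6·m_2 + 1·m_3 = 6(Δ_2 - Δ_1) = -33
Clamped end conditions give two more equations: 2h_0·m_0 + h_0·m_1 = 6(Δ_0 - g'(0)) = -48 and h_2·m_2 + 2h_2·m_3 = 6(g'(6) - Δ_2) = 0.
Hence m_0 = -775/57, m_1 = 638/57, m_2 = -574/57, m_3 = 287/57.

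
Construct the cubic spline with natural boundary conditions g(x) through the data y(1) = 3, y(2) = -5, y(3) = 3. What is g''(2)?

Put M_i = g'' at the i-th knot. Here h = (1, 1) and Δ = (-8, 8), so the interior equations h_(i-1)·M_(i-1) + 2(h_(i-1)+h_i)·M_i + h_i·M_(i+1) = 6(Δ_i − Δ_(i-1)) read
  1·M_0 + 4·M_1 + 1·M_2 = 6(Δ_1 - Δ_0) = 96
Natural end conditions: M_0 = M_2 = 0.
Hence M_0 = 0, M_1 = 24, M_2 = 0.

24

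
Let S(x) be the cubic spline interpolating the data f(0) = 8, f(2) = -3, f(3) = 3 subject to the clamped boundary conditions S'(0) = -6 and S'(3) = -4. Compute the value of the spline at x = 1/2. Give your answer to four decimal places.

4.0703

Write m_i for S''(x_i). With h_i = 2, 1 and divided differences Δ_i = -11/2, 6, the continuity of S' gives the tridiagonal system
  2·m_0 + 6·m_1 + 1·m_2 = 6(Δ_1 - Δ_0) = 69
Clamped end conditions give two more equations: 2h_0·m_0 + h_0·m_1 = 6(Δ_0 - S'(0)) = 3 and h_1·m_1 + 2h_1·m_2 = 6(S'(3) - Δ_1) = -60.
Hence m_0 = -121/12, m_1 = 65/3, m_2 = -245/6.
On [0, 2], S(x) = 8 - 6·x - 121/24·x² + 127/48·x³.
With x = 1/2: S(1/2) = 521/128.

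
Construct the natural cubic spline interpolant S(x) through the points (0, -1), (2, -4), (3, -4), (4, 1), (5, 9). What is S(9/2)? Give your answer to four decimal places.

Write M_i for S''(x_i). With h_i = 2, 1, 1, 1 and divided differences Δ_i = -3/2, 0, 5, 8, the continuity of S' gives the tridiagonal system
  2·M_0 + 6·M_1 + 1·M_2 = 6(Δ_1 - Δ_0) = 9
  1·M_1 + 4·M_2 + 1·M_3 = 6(Δ_2 - Δ_1) = 30
  1·M_2 + 4·M_3 + 1·M_4 = 6(Δ_3 - Δ_2) = 18
Natural end conditions: M_0 = M_4 = 0.
Solving: M_0 = 0, M_1 = 33/86, M_2 = 288/43, M_3 = 243/86, M_4 = 0.
On [4, 5], S(x) = 1 + 607/86·(x - 4) + 243/172·(x - 4)² - 81/172·(x - 4)³.
With (x - 4) = 1/2: S(9/2) = 6637/1376.

4.8234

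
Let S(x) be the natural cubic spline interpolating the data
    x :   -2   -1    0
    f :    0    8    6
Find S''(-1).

-15

Write m_i for S''(x_i). With h_i = 1, 1 and divided differences Δ_i = 8, -2, the continuity of S' gives the tridiagonal system
  1·m_0 + 4·m_1 + 1·m_2 = 6(Δ_1 - Δ_0) = -60
Natural end conditions: m_0 = m_2 = 0.
Forward elimination and back-substitution give m_0 = 0, m_1 = -15, m_2 = 0.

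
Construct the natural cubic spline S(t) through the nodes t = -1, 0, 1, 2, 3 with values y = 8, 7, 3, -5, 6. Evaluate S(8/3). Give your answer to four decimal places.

Let M_i = S''(x_i). Step sizes h_i = 1, 1, 1, 1; slopes of the chords Δ_i = (y_(i+1) - y_i)/h_i = -1, -4, -8, 11.
  1·M_0 + 4·M_1 + 1·M_2 = 6(Δ_1 - Δ_0) = -18
  1·M_1 + 4·M_2 + 1·M_3 = 6(Δ_2 - Δ_1) = -24
  1·M_2 + 4·M_3 + 1·M_4 = 6(Δ_3 - Δ_2) = 114
Natural end conditions: M_0 = M_4 = 0.
Hence M_0 = 0, M_1 = -15/14, M_2 = -96/7, M_3 = 447/14, M_4 = 0.
On [2, 3], S(t) = -5 + 5/14·(t - 2) + 447/28·(t - 2)² - 149/28·(t - 2)³.
With (t - 2) = 2/3: S(8/3) = 143/189.

0.7566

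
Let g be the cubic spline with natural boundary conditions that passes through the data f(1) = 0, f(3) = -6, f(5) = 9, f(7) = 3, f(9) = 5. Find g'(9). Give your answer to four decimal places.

3.0089

With M_i denoting the second derivative at x_i, h_i = 2, 2, 2, 2, and Δ_i = (y_(i+1) − y_i)/h_i = -3, 15/2, -3, 1:
  2·M_0 + 8·M_1 + 2·M_2 = 6(Δ_1 - Δ_0) = 63
  2·M_1 + 8·M_2 + 2·M_3 = 6(Δ_2 - Δ_1) = -63
  2·M_2 + 8·M_3 + 2·M_4 = 6(Δ_3 - Δ_2) = 24
Natural end conditions: M_0 = M_4 = 0.
Forward elimination and back-substitution give M_0 = 0, M_1 = 1221/112, M_2 = -339/28, M_3 = 675/112, M_4 = 0.
On [7, 9], g'(t) = b_3 + 2c_3·(t - 7) + 3d_3·(t - 7)² with b_3 = Δ_3 - h_3(2M_3 + M_4)/6 = -169/56, c_3 = M_3/2 = 675/224, d_3 = (M_4 - M_3)/(6h_3) = -225/448. So g'(9) = 337/112.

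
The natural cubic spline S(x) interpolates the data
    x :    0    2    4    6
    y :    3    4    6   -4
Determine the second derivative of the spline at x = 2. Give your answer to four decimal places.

With M_i denoting the second derivative at x_i, h_i = 2, 2, 2, and Δ_i = (y_(i+1) − y_i)/h_i = 1/2, 1, -5:
  2·M_0 + 8·M_1 + 2·M_2 = 6(Δ_1 - Δ_0) = 3
  2·M_1 + 8·M_2 + 2·M_3 = 6(Δ_2 - Δ_1) = -36
Natural end conditions: M_0 = M_3 = 0.
Forward elimination and back-substitution give M_0 = 0, M_1 = 8/5, M_2 = -49/10, M_3 = 0.

1.6000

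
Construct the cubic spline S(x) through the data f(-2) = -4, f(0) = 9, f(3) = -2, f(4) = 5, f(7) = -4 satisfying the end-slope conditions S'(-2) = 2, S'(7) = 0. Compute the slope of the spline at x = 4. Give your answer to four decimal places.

Put M_i = S'' at the i-th knot. Here h = (2, 3, 1, 3) and Δ = (13/2, -11/3, 7, -3), so the interior equations h_(i-1)·M_(i-1) + 2(h_(i-1)+h_i)·M_i + h_i·M_(i+1) = 6(Δ_i − Δ_(i-1)) read
  2·M_0 + 10·M_1 + 3·M_2 = 6(Δ_1 - Δ_0) = -61
  3·M_1 + 8·M_2 + 1·M_3 = 6(Δ_2 - Δ_1) = 64
  1·M_2 + 8·M_3 + 3·M_4 = 6(Δ_3 - Δ_2) = -60
Clamped end conditions give two more equations: 2h_0·M_0 + h_0·M_1 = 6(Δ_0 - S'(-2)) = 27 and h_3·M_3 + 2h_3·M_4 = 6(S'(7) - Δ_3) = 18.
Forward elimination and back-substitution give M_0 = 14215/1068, M_1 = -3503/267, M_2 = 7757/534, M_3 = -3431/267, M_4 = 5033/534.
On [4, 7], S'(x) = b_3 + 2c_3·(x - 4) + 3d_3·(x - 4)² with b_3 = Δ_3 - h_3(2M_3 + M_4)/6 = 1829/356, c_3 = M_3/2 = -3431/534, d_3 = (M_4 - M_3)/(6h_3) = 3965/3204. So S'(4) = 1829/356.

5.1376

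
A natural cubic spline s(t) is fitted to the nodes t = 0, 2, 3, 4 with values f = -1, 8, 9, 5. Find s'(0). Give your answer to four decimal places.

Write M_i for s''(x_i). With h_i = 2, 1, 1 and divided differences Δ_i = 9/2, 1, -4, the continuity of s' gives the tridiagonal system
  2·M_0 + 6·M_1 + 1·M_2 = 6(Δ_1 - Δ_0) = -21
  1·M_1 + 4·M_2 + 1·M_3 = 6(Δ_2 - Δ_1) = -30
Natural end conditions: M_0 = M_3 = 0.
Hence M_0 = 0, M_1 = -54/23, M_2 = -159/23, M_3 = 0.
On [0, 2], s'(t) = b_0 + 2c_0·t + 3d_0·t² with b_0 = Δ_0 - h_0(2M_0 + M_1)/6 = 243/46, c_0 = M_0/2 = 0, d_0 = (M_1 - M_0)/(6h_0) = -9/46. So s'(0) = 243/46.

5.2826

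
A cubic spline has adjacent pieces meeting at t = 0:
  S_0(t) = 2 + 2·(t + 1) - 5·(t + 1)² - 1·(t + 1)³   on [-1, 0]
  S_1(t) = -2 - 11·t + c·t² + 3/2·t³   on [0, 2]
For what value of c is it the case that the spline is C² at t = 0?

-8

S_0''(t) = -10 - 6·(t + 1), so S_0''(0) = -16. On the right, S_1''(0) = 2c, so c = -8.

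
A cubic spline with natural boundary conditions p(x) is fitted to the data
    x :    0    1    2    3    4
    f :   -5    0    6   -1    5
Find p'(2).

-2

Let σ_i = p''(x_i). Step sizes h_i = 1, 1, 1, 1; slopes of the chords Δ_i = (y_(i+1) - y_i)/h_i = 5, 6, -7, 6.
  1·σ_0 + 4·σ_1 + 1·σ_2 = 6(Δ_1 - Δ_0) = 6
  1·σ_1 + 4·σ_2 + 1·σ_3 = 6(Δ_2 - Δ_1) = -78
  1·σ_2 + 4·σ_3 + 1·σ_4 = 6(Δ_3 - Δ_2) = 78
Natural end conditions: σ_0 = σ_4 = 0.
Solving the tridiagonal system: σ_0 = 0, σ_1 = 60/7, σ_2 = -198/7, σ_3 = 186/7, σ_4 = 0.
On [2, 3], p'(x) = b_2 + 2c_2·(x - 2) + 3d_2·(x - 2)² with b_2 = Δ_2 - h_2(2σ_2 + σ_3)/6 = -2, c_2 = σ_2/2 = -99/7, d_2 = (σ_3 - σ_2)/(6h_2) = 64/7. So p'(2) = -2.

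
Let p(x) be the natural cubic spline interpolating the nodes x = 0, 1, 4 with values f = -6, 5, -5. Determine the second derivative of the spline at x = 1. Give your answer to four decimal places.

-10.7500

With M_i denoting the second derivative at x_i, h_i = 1, 3, and Δ_i = (y_(i+1) − y_i)/h_i = 11, -10/3:
  1·M_0 + 8·M_1 + 3·M_2 = 6(Δ_1 - Δ_0) = -86
Natural end conditions: M_0 = M_2 = 0.
Hence M_0 = 0, M_1 = -43/4, M_2 = 0.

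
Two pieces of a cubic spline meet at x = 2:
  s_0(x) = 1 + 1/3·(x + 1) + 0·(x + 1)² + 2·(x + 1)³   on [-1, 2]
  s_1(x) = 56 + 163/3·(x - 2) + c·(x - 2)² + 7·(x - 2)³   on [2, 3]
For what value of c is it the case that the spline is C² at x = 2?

18

s_0''(x) = 0 + 12·(x + 1), so s_0''(2) = 36. On the right, s_1''(2) = 2c, so c = 18.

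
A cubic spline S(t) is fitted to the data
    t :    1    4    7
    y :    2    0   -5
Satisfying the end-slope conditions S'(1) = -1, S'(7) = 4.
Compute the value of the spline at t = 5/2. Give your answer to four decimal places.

Put σ_i = S'' at the i-th knot. Here h = (3, 3) and Δ = (-2/3, -5/3), so the interior equations h_(i-1)·σ_(i-1) + 2(h_(i-1)+h_i)·σ_i + h_i·σ_(i+1) = 6(Δ_i − Δ_(i-1)) read
  3·σ_0 + 12·σ_1 + 3·σ_2 = 6(Δ_1 - Δ_0) = -6
Clamped end conditions give two more equations: 2h_0·σ_0 + h_0·σ_1 = 6(Δ_0 - S'(1)) = 2 and h_1·σ_1 + 2h_1·σ_2 = 6(S'(7) - Δ_1) = 34.
Hence σ_0 = 5/3, σ_1 = -8/3, σ_2 = 7.
On [1, 4], S(t) = 2 - 1·(t - 1) + 5/6·(t - 1)² - 13/54·(t - 1)³.
With (t - 1) = 3/2: S(5/2) = 25/16.

1.5625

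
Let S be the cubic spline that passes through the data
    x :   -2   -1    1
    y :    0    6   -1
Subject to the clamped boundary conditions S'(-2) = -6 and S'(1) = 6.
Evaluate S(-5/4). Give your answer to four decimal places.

With σ_i denoting the second derivative at x_i, h_i = 1, 2, and Δ_i = (y_(i+1) − y_i)/h_i = 6, -7/2:
  1·σ_0 + 6·σ_1 + 2·σ_2 = 6(Δ_1 - Δ_0) = -57
Clamped end conditions give two more equations: 2h_0·σ_0 + h_0·σ_1 = 6(Δ_0 - S'(-2)) = 72 and h_1·σ_1 + 2h_1·σ_2 = 6(S'(1) - Δ_1) = 57.
Forward elimination and back-substitution give σ_0 = 99/2, σ_1 = -27, σ_2 = 111/4.
On [-2, -1], S(x) = 0 - 6·(x + 2) + 99/4·(x + 2)² - 51/4·(x + 2)³.
With (x + 2) = 3/4: S(-5/4) = 1035/256.

4.0430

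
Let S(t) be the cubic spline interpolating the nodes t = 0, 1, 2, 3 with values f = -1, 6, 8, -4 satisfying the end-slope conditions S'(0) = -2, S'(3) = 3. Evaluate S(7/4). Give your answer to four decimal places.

9.6625

Write σ_i for S''(x_i). With h_i = 1, 1, 1 and divided differences Δ_i = 7, 2, -12, the continuity of S' gives the tridiagonal system
  1·σ_0 + 4·σ_1 + 1·σ_2 = 6(Δ_1 - Δ_0) = -30
  1·σ_1 + 4·σ_2 + 1·σ_3 = 6(Δ_2 - Δ_1) = -84
Clamped end conditions give two more equations: 2h_0·σ_0 + h_0·σ_1 = 6(Δ_0 - S'(0)) = 54 and h_2·σ_2 + 2h_2·σ_3 = 6(S'(3) - Δ_2) = 90.
Forward elimination and back-substitution give σ_0 = 452/15, σ_1 = -94/15, σ_2 = -526/15, σ_3 = 938/15.
On [1, 2], S(t) = 6 + 149/15·(t - 1) - 47/15·(t - 1)² - 24/5·(t - 1)³.
With (t - 1) = 3/4: S(7/4) = 773/80.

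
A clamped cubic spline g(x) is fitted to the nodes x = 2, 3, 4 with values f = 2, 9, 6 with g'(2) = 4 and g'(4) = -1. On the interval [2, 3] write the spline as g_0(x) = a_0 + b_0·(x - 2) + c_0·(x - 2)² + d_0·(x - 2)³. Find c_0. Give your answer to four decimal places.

10.7500

Let M_i = g''(x_i). Step sizes h_i = 1, 1; slopes of the chords Δ_i = (y_(i+1) - y_i)/h_i = 7, -3.
  1·M_0 + 4·M_1 + 1·M_2 = 6(Δ_1 - Δ_0) = -60
Clamped end conditions give two more equations: 2h_0·M_0 + h_0·M_1 = 6(Δ_0 - g'(2)) = 18 and h_1·M_1 + 2h_1·M_2 = 6(g'(4) - Δ_1) = 12.
Solving: M_0 = 43/2, M_1 = -25, M_2 = 37/2.
On [2, 3], with g_0(x) = a_0 + b_0·(x - 2) + c_0·(x - 2)² + d_0·(x - 2)³: c_0 = M_0/2 = 43/4, d_0 = (M_1 - M_0)/(6h_0) = -31/4, b_0 = Δ_0 - h_0(2M_0 + M_1)/6 = 4.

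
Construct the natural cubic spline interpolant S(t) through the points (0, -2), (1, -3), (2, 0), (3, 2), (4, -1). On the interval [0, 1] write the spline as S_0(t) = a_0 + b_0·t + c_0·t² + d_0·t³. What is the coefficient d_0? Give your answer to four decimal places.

With m_i denoting the second derivative at x_i, h_i = 1, 1, 1, 1, and Δ_i = (y_(i+1) − y_i)/h_i = -1, 3, 2, -3:
  1·m_0 + 4·m_1 + 1·m_2 = 6(Δ_1 - Δ_0) = 24
  1·m_1 + 4·m_2 + 1·m_3 = 6(Δ_2 - Δ_1) = -6
  1·m_2 + 4·m_3 + 1·m_4 = 6(Δ_3 - Δ_2) = -30
Natural end conditions: m_0 = m_4 = 0.
Solving: m_0 = 0, m_1 = 177/28, m_2 = -9/7, m_3 = -201/28, m_4 = 0.
On [0, 1], with S_0(t) = a_0 + b_0·t + c_0·t² + d_0·t³: c_0 = m_0/2 = 0, d_0 = (m_1 - m_0)/(6h_0) = 59/56, b_0 = Δ_0 - h_0(2m_0 + m_1)/6 = -115/56.

1.0536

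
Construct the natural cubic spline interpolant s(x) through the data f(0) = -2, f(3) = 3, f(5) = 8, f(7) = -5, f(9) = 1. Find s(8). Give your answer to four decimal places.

Write σ_i for s''(x_i). With h_i = 3, 2, 2, 2 and divided differences Δ_i = 5/3, 5/2, -13/2, 3, the continuity of s' gives the tridiagonal system
  3·σ_0 + 10·σ_1 + 2·σ_2 = 6(Δ_1 - Δ_0) = 5
  2·σ_1 + 8·σ_2 + 2·σ_3 = 6(Δ_2 - Δ_1) = -54
  2·σ_2 + 8·σ_3 + 2·σ_4 = 6(Δ_3 - Δ_2) = 57
Natural end conditions: σ_0 = σ_4 = 0.
Solving: σ_0 = 0, σ_1 = 174/71, σ_2 = -1385/142, σ_3 = 679/71, σ_4 = 0.
On [7, 9], s(x) = -5 - 719/213·(x - 7) + 679/142·(x - 7)² - 679/852·(x - 7)³.
With (x - 7) = 1: s(8) = -1247/284.

-4.3908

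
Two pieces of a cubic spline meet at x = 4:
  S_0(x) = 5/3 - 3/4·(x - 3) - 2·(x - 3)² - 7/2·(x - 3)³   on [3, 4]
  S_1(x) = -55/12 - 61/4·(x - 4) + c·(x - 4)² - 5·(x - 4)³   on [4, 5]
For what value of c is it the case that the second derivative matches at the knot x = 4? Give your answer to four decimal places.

-12.5000

S_0''(x) = -4 - 21·(x - 3), so S_0''(4) = -25. On the right, S_1''(4) = 2c, so c = -25/2.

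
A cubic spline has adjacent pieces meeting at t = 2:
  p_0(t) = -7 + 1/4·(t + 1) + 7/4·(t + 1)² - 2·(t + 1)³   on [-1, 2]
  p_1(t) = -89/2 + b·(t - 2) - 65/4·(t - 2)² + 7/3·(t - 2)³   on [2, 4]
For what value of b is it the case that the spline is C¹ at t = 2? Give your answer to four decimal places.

p_0'(t) = 1/4 + 7/2·(t + 1) - 6·(t + 1)², so p_0'(2) = -173/4. On the right, p_1'(2) = b, so b = -173/4.

-43.2500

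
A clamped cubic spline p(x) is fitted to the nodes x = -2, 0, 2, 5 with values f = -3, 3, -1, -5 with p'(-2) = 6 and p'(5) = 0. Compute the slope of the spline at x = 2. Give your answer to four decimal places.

With M_i denoting the second derivative at x_i, h_i = 2, 2, 3, and Δ_i = (y_(i+1) − y_i)/h_i = 3, -2, -4/3:
  2·M_0 + 8·M_1 + 2·M_2 = 6(Δ_1 - Δ_0) = -30
  2·M_1 + 10·M_2 + 3·M_3 = 6(Δ_2 - Δ_1) = 4
Clamped end conditions give two more equations: 2h_0·M_0 + h_0·M_1 = 6(Δ_0 - p'(-2)) = -18 and h_2·M_2 + 2h_2·M_3 = 6(p'(5) - Δ_2) = 8.
Hence M_0 = -107/37, M_1 = -119/37, M_2 = 28/37, M_3 = 106/111.
On [2, 5], p'(x) = b_2 + 2c_2·(x - 2) + 3d_2·(x - 2)² with b_2 = Δ_2 - h_2(2M_2 + M_3)/6 = -95/37, c_2 = M_2/2 = 14/37, d_2 = (M_3 - M_2)/(6h_2) = 11/999. So p'(2) = -95/37.

-2.5676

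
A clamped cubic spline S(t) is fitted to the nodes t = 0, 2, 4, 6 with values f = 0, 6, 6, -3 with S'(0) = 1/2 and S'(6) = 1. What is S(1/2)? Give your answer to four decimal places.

0.7750

With M_i denoting the second derivative at x_i, h_i = 2, 2, 2, and Δ_i = (y_(i+1) − y_i)/h_i = 3, 0, -9/2:
  2·M_0 + 8·M_1 + 2·M_2 = 6(Δ_1 - Δ_0) = -18
  2·M_1 + 8·M_2 + 2·M_3 = 6(Δ_2 - Δ_1) = -27
Clamped end conditions give two more equations: 2h_0·M_0 + h_0·M_1 = 6(Δ_0 - S'(0)) = 15 and h_2·M_2 + 2h_2·M_3 = 6(S'(6) - Δ_2) = 33.
Hence M_0 = 143/30, M_1 = -61/30, M_2 = -169/30, M_3 = 166/15.
On [0, 2], S(t) = 0 + 1/2·t + 143/60·t² - 17/30·t³.
With t = 1/2: S(1/2) = 31/40.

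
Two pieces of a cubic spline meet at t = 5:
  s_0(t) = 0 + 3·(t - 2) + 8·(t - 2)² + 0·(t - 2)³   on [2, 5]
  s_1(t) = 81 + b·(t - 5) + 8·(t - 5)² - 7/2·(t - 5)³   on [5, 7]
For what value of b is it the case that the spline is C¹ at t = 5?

51

s_0'(t) = 3 + 16·(t - 2) + 0·(t - 2)², so s_0'(5) = 51. On the right, s_1'(5) = b, so b = 51.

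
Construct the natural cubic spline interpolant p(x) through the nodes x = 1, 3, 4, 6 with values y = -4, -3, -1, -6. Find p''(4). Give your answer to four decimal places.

-4.8857

Write σ_i for p''(x_i). With h_i = 2, 1, 2 and divided differences Δ_i = 1/2, 2, -5/2, the continuity of p' gives the tridiagonal system
  2·σ_0 + 6·σ_1 + 1·σ_2 = 6(Δ_1 - Δ_0) = 9
  1·σ_1 + 6·σ_2 + 2·σ_3 = 6(Δ_2 - Δ_1) = -27
Natural end conditions: σ_0 = σ_3 = 0.
Hence σ_0 = 0, σ_1 = 81/35, σ_2 = -171/35, σ_3 = 0.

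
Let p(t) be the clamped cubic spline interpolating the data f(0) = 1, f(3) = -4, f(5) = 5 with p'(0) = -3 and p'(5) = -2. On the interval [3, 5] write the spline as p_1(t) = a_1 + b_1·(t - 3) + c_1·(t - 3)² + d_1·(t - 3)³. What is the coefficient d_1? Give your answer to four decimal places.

With M_i denoting the second derivative at x_i, h_i = 3, 2, and Δ_i = (y_(i+1) − y_i)/h_i = -5/3, 9/2:
  3·M_0 + 10·M_1 + 2·M_2 = 6(Δ_1 - Δ_0) = 37
Clamped end conditions give two more equations: 2h_0·M_0 + h_0·M_1 = 6(Δ_0 - p'(0)) = 8 and h_1·M_1 + 2h_1·M_2 = 6(p'(5) - Δ_1) = -39.
Solving: M_0 = -13/6, M_1 = 7, M_2 = -53/4.
On [3, 5], with p_1(t) = a_1 + b_1·(t - 3) + c_1·(t - 3)² + d_1·(t - 3)³: c_1 = M_1/2 = 7/2, d_1 = (M_2 - M_1)/(6h_1) = -27/16, b_1 = Δ_1 - h_1(2M_1 + M_2)/6 = 17/4.

-1.6875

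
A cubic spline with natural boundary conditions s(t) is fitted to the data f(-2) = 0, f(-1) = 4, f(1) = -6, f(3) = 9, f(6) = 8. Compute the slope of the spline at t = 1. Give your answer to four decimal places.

0.2051

With m_i denoting the second derivative at x_i, h_i = 1, 2, 2, 3, and Δ_i = (y_(i+1) − y_i)/h_i = 4, -5, 15/2, -1/3:
  1·m_0 + 6·m_1 + 2·m_2 = 6(Δ_1 - Δ_0) = -54
  2·m_1 + 8·m_2 + 2·m_3 = 6(Δ_2 - Δ_1) = 75
  2·m_2 + 10·m_3 + 3·m_4 = 6(Δ_3 - Δ_2) = -47
Natural end conditions: m_0 = m_4 = 0.
Hence m_0 = 0, m_1 = -181/13, m_2 = 192/13, m_3 = -199/26, m_4 = 0.
On [1, 3], s'(t) = b_2 + 2c_2·(t - 1) + 3d_2·(t - 1)² with b_2 = Δ_2 - h_2(2m_2 + m_3)/6 = 8/39, c_2 = m_2/2 = 96/13, d_2 = (m_3 - m_2)/(6h_2) = -583/312. So s'(1) = 8/39.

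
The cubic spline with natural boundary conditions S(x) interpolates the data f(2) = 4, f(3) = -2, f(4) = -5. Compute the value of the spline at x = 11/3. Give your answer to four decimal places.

-4.2222

Write m_i for S''(x_i). With h_i = 1, 1 and divided differences Δ_i = -6, -3, the continuity of S' gives the tridiagonal system
  1·m_0 + 4·m_1 + 1·m_2 = 6(Δ_1 - Δ_0) = 18
Natural end conditions: m_0 = m_2 = 0.
Solving the tridiagonal system: m_0 = 0, m_1 = 9/2, m_2 = 0.
On [3, 4], S(x) = -2 - 9/2·(x - 3) + 9/4·(x - 3)² - 3/4·(x - 3)³.
With (x - 3) = 2/3: S(11/3) = -38/9.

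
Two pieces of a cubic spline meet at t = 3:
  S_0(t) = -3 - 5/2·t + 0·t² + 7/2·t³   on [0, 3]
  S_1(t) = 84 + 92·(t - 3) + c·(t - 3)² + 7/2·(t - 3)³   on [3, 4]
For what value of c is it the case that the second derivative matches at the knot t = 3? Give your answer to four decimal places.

31.5000

S_0''(t) = 0 + 21·t, so S_0''(3) = 63. On the right, S_1''(3) = 2c, so c = 63/2.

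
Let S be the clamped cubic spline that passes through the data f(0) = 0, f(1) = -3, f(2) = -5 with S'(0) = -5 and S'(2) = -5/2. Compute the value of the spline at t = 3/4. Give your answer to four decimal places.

-2.5020

Let M_i = S''(x_i). Step sizes h_i = 1, 1; slopes of the chords Δ_i = (y_(i+1) - y_i)/h_i = -3, -2.
  1·M_0 + 4·M_1 + 1·M_2 = 6(Δ_1 - Δ_0) = 6
Clamped end conditions give two more equations: 2h_0·M_0 + h_0·M_1 = 6(Δ_0 - S'(0)) = 12 and h_1·M_1 + 2h_1·M_2 = 6(S'(2) - Δ_1) = -3.
Solving the tridiagonal system: M_0 = 23/4, M_1 = 1/2, M_2 = -7/4.
On [0, 1], S(t) = 0 - 5·t + 23/8·t² - 7/8·t³.
With t = 3/4: S(3/4) = -1281/512.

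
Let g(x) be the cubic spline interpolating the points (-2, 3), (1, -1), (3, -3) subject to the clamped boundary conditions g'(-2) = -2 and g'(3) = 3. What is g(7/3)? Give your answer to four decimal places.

-3.6963

Write σ_i for g''(x_i). With h_i = 3, 2 and divided differences Δ_i = -4/3, -1, the continuity of g' gives the tridiagonal system
  3·σ_0 + 10·σ_1 + 2·σ_2 = 6(Δ_1 - Δ_0) = 2
Clamped end conditions give two more equations: 2h_0·σ_0 + h_0·σ_1 = 6(Δ_0 - g'(-2)) = 4 and h_1·σ_1 + 2h_1·σ_2 = 6(g'(3) - Δ_1) = 24.
Forward elimination and back-substitution give σ_0 = 22/15, σ_1 = -8/5, σ_2 = 34/5.
On [1, 3], g(x) = -1 - 11/5·(x - 1) - 4/5·(x - 1)² + 7/10·(x - 1)³.
With (x - 1) = 4/3: g(7/3) = -499/135.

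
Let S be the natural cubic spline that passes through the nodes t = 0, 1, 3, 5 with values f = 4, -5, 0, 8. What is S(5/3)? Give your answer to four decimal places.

-5.9529

Put M_i = S'' at the i-th knot. Here h = (1, 2, 2) and Δ = (-9, 5/2, 4), so the interior equations h_(i-1)·M_(i-1) + 2(h_(i-1)+h_i)·M_i + h_i·M_(i+1) = 6(Δ_i − Δ_(i-1)) read
  1·M_0 + 6·M_1 + 2·M_2 = 6(Δ_1 - Δ_0) = 69
  2·M_1 + 8·M_2 + 2·M_3 = 6(Δ_2 - Δ_1) = 9
Natural end conditions: M_0 = M_3 = 0.
Solving: M_0 = 0, M_1 = 267/22, M_2 = -21/11, M_3 = 0.
On [1, 3], S(t) = -5 - 109/22·(t - 1) + 267/44·(t - 1)² - 103/88·(t - 1)³.
With (t - 1) = 2/3: S(5/3) = -1768/297.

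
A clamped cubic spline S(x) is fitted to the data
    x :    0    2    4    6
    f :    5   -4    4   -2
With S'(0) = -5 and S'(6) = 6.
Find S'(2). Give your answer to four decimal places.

1.1333

With m_i denoting the second derivative at x_i, h_i = 2, 2, 2, and Δ_i = (y_(i+1) − y_i)/h_i = -9/2, 4, -3:
  2·m_0 + 8·m_1 + 2·m_2 = 6(Δ_1 - Δ_0) = 51
  2·m_1 + 8·m_2 + 2·m_3 = 6(Δ_2 - Δ_1) = -42
Clamped end conditions give two more equations: 2h_0·m_0 + h_0·m_1 = 6(Δ_0 - S'(0)) = 3 and h_2·m_2 + 2h_2·m_3 = 6(S'(6) - Δ_2) = 54.
Forward elimination and back-substitution give m_0 = -139/30, m_1 = 323/30, m_2 = -194/15, m_3 = 599/30.
On [2, 4], S'(x) = b_1 + 2c_1·(x - 2) + 3d_1·(x - 2)² with b_1 = Δ_1 - h_1(2m_1 + m_2)/6 = 17/15, c_1 = m_1/2 = 323/60, d_1 = (m_2 - m_1)/(6h_1) = -79/40. So S'(2) = 17/15.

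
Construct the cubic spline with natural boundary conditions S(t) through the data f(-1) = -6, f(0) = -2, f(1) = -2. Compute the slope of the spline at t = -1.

Let M_i = S''(x_i). Step sizes h_i = 1, 1; slopes of the chords Δ_i = (y_(i+1) - y_i)/h_i = 4, 0.
  1·M_0 + 4·M_1 + 1·M_2 = 6(Δ_1 - Δ_0) = -24
Natural end conditions: M_0 = M_2 = 0.
Solving the tridiagonal system: M_0 = 0, M_1 = -6, M_2 = 0.
On [-1, 0], S'(t) = b_0 + 2c_0·(t + 1) + 3d_0·(t + 1)² with b_0 = Δ_0 - h_0(2M_0 + M_1)/6 = 5, c_0 = M_0/2 = 0, d_0 = (M_1 - M_0)/(6h_0) = -1. So S'(-1) = 5.

5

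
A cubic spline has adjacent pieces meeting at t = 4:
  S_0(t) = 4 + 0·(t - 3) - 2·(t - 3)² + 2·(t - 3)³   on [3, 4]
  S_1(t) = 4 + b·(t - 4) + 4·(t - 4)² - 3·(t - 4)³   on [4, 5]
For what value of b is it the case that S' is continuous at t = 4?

2

S_0'(t) = 0 - 4·(t - 3) + 6·(t - 3)², so S_0'(4) = 2. On the right, S_1'(4) = b, so b = 2.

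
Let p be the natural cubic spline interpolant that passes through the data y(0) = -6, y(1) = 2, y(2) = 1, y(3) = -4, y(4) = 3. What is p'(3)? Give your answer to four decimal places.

With M_i denoting the second derivative at x_i, h_i = 1, 1, 1, 1, and Δ_i = (y_(i+1) − y_i)/h_i = 8, -1, -5, 7:
  1·M_0 + 4·M_1 + 1·M_2 = 6(Δ_1 - Δ_0) = -54
  1·M_1 + 4·M_2 + 1·M_3 = 6(Δ_2 - Δ_1) = -24
  1·M_2 + 4·M_3 + 1·M_4 = 6(Δ_3 - Δ_2) = 72
Natural end conditions: M_0 = M_4 = 0.
Solving the tridiagonal system: M_0 = 0, M_1 = -321/28, M_2 = -57/7, M_3 = 561/28, M_4 = 0.
On [3, 4], p'(x) = b_3 + 2c_3·(x - 3) + 3d_3·(x - 3)² with b_3 = Δ_3 - h_3(2M_3 + M_4)/6 = 9/28, c_3 = M_3/2 = 561/56, d_3 = (M_4 - M_3)/(6h_3) = -187/56. So p'(3) = 9/28.

0.3214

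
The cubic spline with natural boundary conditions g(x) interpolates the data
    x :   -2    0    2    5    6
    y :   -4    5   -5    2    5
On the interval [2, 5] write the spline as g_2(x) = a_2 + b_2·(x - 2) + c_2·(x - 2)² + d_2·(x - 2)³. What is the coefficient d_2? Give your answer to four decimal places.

-0.4898

Let M_i = g''(x_i). Step sizes h_i = 2, 2, 3, 1; slopes of the chords Δ_i = (y_(i+1) - y_i)/h_i = 9/2, -5, 7/3, 3.
  2·M_0 + 8·M_1 + 2·M_2 = 6(Δ_1 - Δ_0) = -57
  2·M_1 + 10·M_2 + 3·M_3 = 6(Δ_2 - Δ_1) = 44
  3·M_2 + 8·M_3 + 1·M_4 = 6(Δ_3 - Δ_2) = 4
Natural end conditions: M_0 = M_4 = 0.
Solving: M_0 = 0, M_1 = -4727/536, M_2 = 454/67, M_3 = -547/268, M_4 = 0.
On [2, 5], with g_2(x) = a_2 + b_2·(x - 2) + c_2·(x - 2)² + d_2·(x - 2)³: c_2 = M_2/2 = 227/67, d_2 = (M_3 - M_2)/(6h_2) = -2363/4824, b_2 = Δ_2 - h_2(2M_2 + M_3)/6 = -5503/1608.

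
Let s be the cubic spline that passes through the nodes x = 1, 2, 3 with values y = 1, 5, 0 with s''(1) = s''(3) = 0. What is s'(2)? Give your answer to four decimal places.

Put M_i = s'' at the i-th knot. Here h = (1, 1) and Δ = (4, -5), so the interior equations h_(i-1)·M_(i-1) + 2(h_(i-1)+h_i)·M_i + h_i·M_(i+1) = 6(Δ_i − Δ_(i-1)) read
  1·M_0 + 4·M_1 + 1·M_2 = 6(Δ_1 - Δ_0) = -54
Natural end conditions: M_0 = M_2 = 0.
Forward elimination and back-substitution give M_0 = 0, M_1 = -27/2, M_2 = 0.
On [2, 3], s'(x) = b_1 + 2c_1·(x - 2) + 3d_1·(x - 2)² with b_1 = Δ_1 - h_1(2M_1 + M_2)/6 = -1/2, c_1 = M_1/2 = -27/4, d_1 = (M_2 - M_1)/(6h_1) = 9/4. So s'(2) = -1/2.

-0.5000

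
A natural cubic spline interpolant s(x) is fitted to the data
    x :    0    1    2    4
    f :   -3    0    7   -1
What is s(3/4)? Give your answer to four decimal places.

Put M_i = s'' at the i-th knot. Here h = (1, 1, 2) and Δ = (3, 7, -4), so the interior equations h_(i-1)·M_(i-1) + 2(h_(i-1)+h_i)·M_i + h_i·M_(i+1) = 6(Δ_i − Δ_(i-1)) read
  1·M_0 + 4·M_1 + 1·M_2 = 6(Δ_1 - Δ_0) = 24
  1·M_1 + 6·M_2 + 2·M_3 = 6(Δ_2 - Δ_1) = -66
Natural end conditions: M_0 = M_3 = 0.
Hence M_0 = 0, M_1 = 210/23, M_2 = -288/23, M_3 = 0.
On [0, 1], s(x) = -3 + 34/23·x + 0·x² + 35/23·x³.
With x = 3/4: s(3/4) = -1839/1472.

-1.2493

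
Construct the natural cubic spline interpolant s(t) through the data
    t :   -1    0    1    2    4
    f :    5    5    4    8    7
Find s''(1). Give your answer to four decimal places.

Write M_i for s''(x_i). With h_i = 1, 1, 1, 2 and divided differences Δ_i = 0, -1, 4, -1/2, the continuity of s' gives the tridiagonal system
  1·M_0 + 4·M_1 + 1·M_2 = 6(Δ_1 - Δ_0) = -6
  1·M_1 + 4·M_2 + 1·M_3 = 6(Δ_2 - Δ_1) = 30
  1·M_2 + 6·M_3 + 2·M_4 = 6(Δ_3 - Δ_2) = -27
Natural end conditions: M_0 = M_4 = 0.
Solving: M_0 = 0, M_1 = -345/86, M_2 = 432/43, M_3 = -531/86, M_4 = 0.

10.0465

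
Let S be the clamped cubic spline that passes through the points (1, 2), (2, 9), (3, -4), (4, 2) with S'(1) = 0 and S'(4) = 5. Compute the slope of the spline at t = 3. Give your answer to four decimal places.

-5.7333

Put M_i = S'' at the i-th knot. Here h = (1, 1, 1) and Δ = (7, -13, 6), so the interior equations h_(i-1)·M_(i-1) + 2(h_(i-1)+h_i)·M_i + h_i·M_(i+1) = 6(Δ_i − Δ_(i-1)) read
  1·M_0 + 4·M_1 + 1·M_2 = 6(Δ_1 - Δ_0) = -120
  1·M_1 + 4·M_2 + 1·M_3 = 6(Δ_2 - Δ_1) = 114
Clamped end conditions give two more equations: 2h_0·M_0 + h_0·M_1 = 6(Δ_0 - S'(1)) = 42 and h_2·M_2 + 2h_2·M_3 = 6(S'(4) - Δ_2) = -6.
Solving the tridiagonal system: M_0 = 722/15, M_1 = -814/15, M_2 = 734/15, M_3 = -412/15.
On [3, 4], S'(t) = b_2 + 2c_2·(t - 3) + 3d_2·(t - 3)² with b_2 = Δ_2 - h_2(2M_2 + M_3)/6 = -86/15, c_2 = M_2/2 = 367/15, d_2 = (M_3 - M_2)/(6h_2) = -191/15. So S'(3) = -86/15.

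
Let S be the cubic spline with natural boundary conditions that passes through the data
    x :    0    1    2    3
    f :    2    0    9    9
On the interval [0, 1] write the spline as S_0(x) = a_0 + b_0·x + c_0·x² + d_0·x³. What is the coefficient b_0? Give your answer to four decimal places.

-5.5333

Put σ_i = S'' at the i-th knot. Here h = (1, 1, 1) and Δ = (-2, 9, 0), so the interior equations h_(i-1)·σ_(i-1) + 2(h_(i-1)+h_i)·σ_i + h_i·σ_(i+1) = 6(Δ_i − Δ_(i-1)) read
  1·σ_0 + 4·σ_1 + 1·σ_2 = 6(Δ_1 - Δ_0) = 66
  1·σ_1 + 4·σ_2 + 1·σ_3 = 6(Δ_2 - Δ_1) = -54
Natural end conditions: σ_0 = σ_3 = 0.
Forward elimination and back-substitution give σ_0 = 0, σ_1 = 106/5, σ_2 = -94/5, σ_3 = 0.
On [0, 1], with S_0(x) = a_0 + b_0·x + c_0·x² + d_0·x³: c_0 = σ_0/2 = 0, d_0 = (σ_1 - σ_0)/(6h_0) = 53/15, b_0 = Δ_0 - h_0(2σ_0 + σ_1)/6 = -83/15.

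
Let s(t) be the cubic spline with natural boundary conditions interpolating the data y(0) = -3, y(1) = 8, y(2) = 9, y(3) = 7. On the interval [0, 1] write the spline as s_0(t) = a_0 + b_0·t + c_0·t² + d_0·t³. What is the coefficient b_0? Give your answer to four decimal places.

13.4667

Put M_i = s'' at the i-th knot. Here h = (1, 1, 1) and Δ = (11, 1, -2), so the interior equations h_(i-1)·M_(i-1) + 2(h_(i-1)+h_i)·M_i + h_i·M_(i+1) = 6(Δ_i − Δ_(i-1)) read
  1·M_0 + 4·M_1 + 1·M_2 = 6(Δ_1 - Δ_0) = -60
  1·M_1 + 4·M_2 + 1·M_3 = 6(Δ_2 - Δ_1) = -18
Natural end conditions: M_0 = M_3 = 0.
Hence M_0 = 0, M_1 = -74/5, M_2 = -4/5, M_3 = 0.
On [0, 1], with s_0(t) = a_0 + b_0·t + c_0·t² + d_0·t³: c_0 = M_0/2 = 0, d_0 = (M_1 - M_0)/(6h_0) = -37/15, b_0 = Δ_0 - h_0(2M_0 + M_1)/6 = 202/15.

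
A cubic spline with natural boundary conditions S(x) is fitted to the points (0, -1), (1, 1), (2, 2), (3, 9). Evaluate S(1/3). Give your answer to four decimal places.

Write m_i for S''(x_i). With h_i = 1, 1, 1 and divided differences Δ_i = 2, 1, 7, the continuity of S' gives the tridiagonal system
  1·m_0 + 4·m_1 + 1·m_2 = 6(Δ_1 - Δ_0) = -6
  1·m_1 + 4·m_2 + 1·m_3 = 6(Δ_2 - Δ_1) = 36
Natural end conditions: m_0 = m_3 = 0.
Forward elimination and back-substitution give m_0 = 0, m_1 = -4, m_2 = 10, m_3 = 0.
On [0, 1], S(x) = -1 + 8/3·x + 0·x² - 2/3·x³.
With x = 1/3: S(1/3) = -11/81.

-0.1358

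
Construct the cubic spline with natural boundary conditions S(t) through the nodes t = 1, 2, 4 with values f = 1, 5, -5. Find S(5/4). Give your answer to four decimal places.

2.3516

With M_i denoting the second derivative at x_i, h_i = 1, 2, and Δ_i = (y_(i+1) − y_i)/h_i = 4, -5:
  1·M_0 + 6·M_1 + 2·M_2 = 6(Δ_1 - Δ_0) = -54
Natural end conditions: M_0 = M_2 = 0.
Hence M_0 = 0, M_1 = -9, M_2 = 0.
On [1, 2], S(t) = 1 + 11/2·(t - 1) + 0·(t - 1)² - 3/2·(t - 1)³.
With (t - 1) = 1/4: S(5/4) = 301/128.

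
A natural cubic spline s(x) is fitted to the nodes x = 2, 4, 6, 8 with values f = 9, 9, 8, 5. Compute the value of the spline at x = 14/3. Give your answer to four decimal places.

8.8543

With M_i denoting the second derivative at x_i, h_i = 2, 2, 2, and Δ_i = (y_(i+1) − y_i)/h_i = 0, -1/2, -3/2:
  2·M_0 + 8·M_1 + 2·M_2 = 6(Δ_1 - Δ_0) = -3
  2·M_1 + 8·M_2 + 2·M_3 = 6(Δ_2 - Δ_1) = -6
Natural end conditions: M_0 = M_3 = 0.
Forward elimination and back-substitution give M_0 = 0, M_1 = -1/5, M_2 = -7/10, M_3 = 0.
On [4, 6], s(x) = 9 - 2/15·(x - 4) - 1/10·(x - 4)² - 1/24·(x - 4)³.
With (x - 4) = 2/3: s(14/3) = 3586/405.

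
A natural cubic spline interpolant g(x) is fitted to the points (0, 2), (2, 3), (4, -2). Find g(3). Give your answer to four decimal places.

Put σ_i = g'' at the i-th knot. Here h = (2, 2) and Δ = (1/2, -5/2), so the interior equations h_(i-1)·σ_(i-1) + 2(h_(i-1)+h_i)·σ_i + h_i·σ_(i+1) = 6(Δ_i − Δ_(i-1)) read
  2·σ_0 + 8·σ_1 + 2·σ_2 = 6(Δ_1 - Δ_0) = -18
Natural end conditions: σ_0 = σ_2 = 0.
Solving: σ_0 = 0, σ_1 = -9/4, σ_2 = 0.
On [2, 4], g(x) = 3 - 1·(x - 2) - 9/8·(x - 2)² + 3/16·(x - 2)³.
With (x - 2) = 1: g(3) = 17/16.

1.0625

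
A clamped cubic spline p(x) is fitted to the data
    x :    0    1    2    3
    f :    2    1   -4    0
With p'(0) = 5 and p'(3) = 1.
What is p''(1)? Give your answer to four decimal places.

Put m_i = p'' at the i-th knot. Here h = (1, 1, 1) and Δ = (-1, -5, 4), so the interior equations h_(i-1)·m_(i-1) + 2(h_(i-1)+h_i)·m_i + h_i·m_(i+1) = 6(Δ_i − Δ_(i-1)) read
  1·m_0 + 4·m_1 + 1·m_2 = 6(Δ_1 - Δ_0) = -24
  1·m_1 + 4·m_2 + 1·m_3 = 6(Δ_2 - Δ_1) = 54
Clamped end conditions give two more equations: 2h_0·m_0 + h_0·m_1 = 6(Δ_0 - p'(0)) = -36 and h_2·m_2 + 2h_2·m_3 = 6(p'(3) - Δ_2) = -18.
Solving: m_0 = -214/15, m_1 = -112/15, m_2 = 302/15, m_3 = -286/15.

-7.4667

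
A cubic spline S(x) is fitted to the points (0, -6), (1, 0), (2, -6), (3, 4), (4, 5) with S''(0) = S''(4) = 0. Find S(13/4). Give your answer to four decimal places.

5.4863

With M_i denoting the second derivative at x_i, h_i = 1, 1, 1, 1, and Δ_i = (y_(i+1) − y_i)/h_i = 6, -6, 10, 1:
  1·M_0 + 4·M_1 + 1·M_2 = 6(Δ_1 - Δ_0) = -72
  1·M_1 + 4·M_2 + 1·M_3 = 6(Δ_2 - Δ_1) = 96
  1·M_2 + 4·M_3 + 1·M_4 = 6(Δ_3 - Δ_2) = -54
Natural end conditions: M_0 = M_4 = 0.
Solving the tridiagonal system: M_0 = 0, M_1 = -759/28, M_2 = 255/7, M_3 = -633/28, M_4 = 0.
On [3, 4], S(x) = 4 + 239/28·(x - 3) - 633/56·(x - 3)² + 211/56·(x - 3)³.
With (x - 3) = 1/4: S(13/4) = 2809/512.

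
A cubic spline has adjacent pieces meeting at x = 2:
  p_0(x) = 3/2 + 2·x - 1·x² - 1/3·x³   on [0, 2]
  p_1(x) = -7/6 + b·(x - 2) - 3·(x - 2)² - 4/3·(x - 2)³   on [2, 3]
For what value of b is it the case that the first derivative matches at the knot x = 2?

p_0'(x) = 2 - 2·x - 1·x², so p_0'(2) = -6. On the right, p_1'(2) = b, so b = -6.

-6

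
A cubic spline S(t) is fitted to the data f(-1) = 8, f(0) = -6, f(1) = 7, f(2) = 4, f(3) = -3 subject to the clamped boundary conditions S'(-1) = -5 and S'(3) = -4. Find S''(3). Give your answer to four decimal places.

7.8571

Write σ_i for S''(x_i). With h_i = 1, 1, 1, 1 and divided differences Δ_i = -14, 13, -3, -7, the continuity of S' gives the tridiagonal system
  1·σ_0 + 4·σ_1 + 1·σ_2 = 6(Δ_1 - Δ_0) = 162
  1·σ_1 + 4·σ_2 + 1·σ_3 = 6(Δ_2 - Δ_1) = -96
  1·σ_2 + 4·σ_3 + 1·σ_4 = 6(Δ_3 - Δ_2) = -24
Clamped end conditions give two more equations: 2h_0·σ_0 + h_0·σ_1 = 6(Δ_0 - S'(-1)) = -54 and h_3·σ_3 + 2h_3·σ_4 = 6(S'(3) - Δ_3) = 18.
Forward elimination and back-substitution give σ_0 = -419/7, σ_1 = 460/7, σ_2 = -41, σ_3 = 16/7, σ_4 = 55/7.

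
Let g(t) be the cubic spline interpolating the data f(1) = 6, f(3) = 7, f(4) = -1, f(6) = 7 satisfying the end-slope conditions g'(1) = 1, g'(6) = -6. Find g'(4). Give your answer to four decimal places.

-2.6563

Let M_i = g''(x_i). Step sizes h_i = 2, 1, 2; slopes of the chords Δ_i = (y_(i+1) - y_i)/h_i = 1/2, -8, 4.
  2·M_0 + 6·M_1 + 1·M_2 = 6(Δ_1 - Δ_0) = -51
  1·M_1 + 6·M_2 + 2·M_3 = 6(Δ_2 - Δ_1) = 72
Clamped end conditions give two more equations: 2h_0·M_0 + h_0·M_1 = 6(Δ_0 - g'(1)) = -3 and h_2·M_2 + 2h_2·M_3 = 6(g'(6) - Δ_2) = -60.
Hence M_0 = 209/32, M_1 = -233/16, M_2 = 373/16, M_3 = -853/32.
On [4, 6], g'(t) = b_2 + 2c_2·(t - 4) + 3d_2·(t - 4)² with b_2 = Δ_2 - h_2(2M_2 + M_3)/6 = -85/32, c_2 = M_2/2 = 373/32, d_2 = (M_3 - M_2)/(6h_2) = -533/128. So g'(4) = -85/32.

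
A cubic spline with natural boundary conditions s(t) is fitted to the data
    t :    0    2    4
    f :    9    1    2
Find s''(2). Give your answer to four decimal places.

3.3750

With σ_i denoting the second derivative at x_i, h_i = 2, 2, and Δ_i = (y_(i+1) − y_i)/h_i = -4, 1/2:
  2·σ_0 + 8·σ_1 + 2·σ_2 = 6(Δ_1 - Δ_0) = 27
Natural end conditions: σ_0 = σ_2 = 0.
Solving the tridiagonal system: σ_0 = 0, σ_1 = 27/8, σ_2 = 0.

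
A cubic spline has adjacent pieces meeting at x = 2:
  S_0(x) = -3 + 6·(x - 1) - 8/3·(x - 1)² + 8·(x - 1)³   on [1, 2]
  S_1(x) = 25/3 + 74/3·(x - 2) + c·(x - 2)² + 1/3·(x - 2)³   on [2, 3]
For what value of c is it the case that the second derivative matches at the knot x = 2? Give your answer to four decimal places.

S_0''(x) = -16/3 + 48·(x - 1), so S_0''(2) = 128/3. On the right, S_1''(2) = 2c, so c = 64/3.

21.3333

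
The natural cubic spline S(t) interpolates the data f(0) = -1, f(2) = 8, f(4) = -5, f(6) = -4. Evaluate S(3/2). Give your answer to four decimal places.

7.9813

Write m_i for S''(x_i). With h_i = 2, 2, 2 and divided differences Δ_i = 9/2, -13/2, 1/2, the continuity of S' gives the tridiagonal system
  2·m_0 + 8·m_1 + 2·m_2 = 6(Δ_1 - Δ_0) = -66
  2·m_1 + 8·m_2 + 2·m_3 = 6(Δ_2 - Δ_1) = 42
Natural end conditions: m_0 = m_3 = 0.
Hence m_0 = 0, m_1 = -51/5, m_2 = 39/5, m_3 = 0.
On [0, 2], S(t) = -1 + 79/10·t + 0·t² - 17/20·t³.
With t = 3/2: S(3/2) = 1277/160.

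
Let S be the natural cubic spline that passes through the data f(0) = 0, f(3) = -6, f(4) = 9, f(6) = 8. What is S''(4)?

Let M_i = S''(x_i). Step sizes h_i = 3, 1, 2; slopes of the chords Δ_i = (y_(i+1) - y_i)/h_i = -2, 15, -1/2.
  3·M_0 + 8·M_1 + 1·M_2 = 6(Δ_1 - Δ_0) = 102
  1·M_1 + 6·M_2 + 2·M_3 = 6(Δ_2 - Δ_1) = -93
Natural end conditions: M_0 = M_3 = 0.
Hence M_0 = 0, M_1 = 15, M_2 = -18, M_3 = 0.

-18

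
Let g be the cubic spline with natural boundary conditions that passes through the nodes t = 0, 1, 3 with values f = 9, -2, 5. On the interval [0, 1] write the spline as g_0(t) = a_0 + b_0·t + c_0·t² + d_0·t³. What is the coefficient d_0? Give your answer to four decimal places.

2.4167

Write m_i for g''(x_i). With h_i = 1, 2 and divided differences Δ_i = -11, 7/2, the continuity of g' gives the tridiagonal system
  1·m_0 + 6·m_1 + 2·m_2 = 6(Δ_1 - Δ_0) = 87
Natural end conditions: m_0 = m_2 = 0.
Solving the tridiagonal system: m_0 = 0, m_1 = 29/2, m_2 = 0.
On [0, 1], with g_0(t) = a_0 + b_0·t + c_0·t² + d_0·t³: c_0 = m_0/2 = 0, d_0 = (m_1 - m_0)/(6h_0) = 29/12, b_0 = Δ_0 - h_0(2m_0 + m_1)/6 = -161/12.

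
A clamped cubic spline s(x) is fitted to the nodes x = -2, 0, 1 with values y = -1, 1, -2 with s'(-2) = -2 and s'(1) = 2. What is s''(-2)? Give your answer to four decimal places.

9.8333

Let M_i = s''(x_i). Step sizes h_i = 2, 1; slopes of the chords Δ_i = (y_(i+1) - y_i)/h_i = 1, -3.
  2·M_0 + 6·M_1 + 1·M_2 = 6(Δ_1 - Δ_0) = -24
Clamped end conditions give two more equations: 2h_0·M_0 + h_0·M_1 = 6(Δ_0 - s'(-2)) = 18 and h_1·M_1 + 2h_1·M_2 = 6(s'(1) - Δ_1) = 30.
Hence M_0 = 59/6, M_1 = -32/3, M_2 = 61/3.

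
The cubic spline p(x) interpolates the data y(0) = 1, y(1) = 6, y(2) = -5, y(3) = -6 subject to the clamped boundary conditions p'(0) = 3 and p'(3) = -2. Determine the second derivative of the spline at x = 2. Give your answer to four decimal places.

With m_i denoting the second derivative at x_i, h_i = 1, 1, 1, and Δ_i = (y_(i+1) − y_i)/h_i = 5, -11, -1:
  1·m_0 + 4·m_1 + 1·m_2 = 6(Δ_1 - Δ_0) = -96
  1·m_1 + 4·m_2 + 1·m_3 = 6(Δ_2 - Δ_1) = 60
Clamped end conditions give two more equations: 2h_0·m_0 + h_0·m_1 = 6(Δ_0 - p'(0)) = 12 and h_2·m_2 + 2h_2·m_3 = 6(p'(3) - Δ_2) = -6.
Solving the tridiagonal system: m_0 = 74/3, m_1 = -112/3, m_2 = 86/3, m_3 = -52/3.

28.6667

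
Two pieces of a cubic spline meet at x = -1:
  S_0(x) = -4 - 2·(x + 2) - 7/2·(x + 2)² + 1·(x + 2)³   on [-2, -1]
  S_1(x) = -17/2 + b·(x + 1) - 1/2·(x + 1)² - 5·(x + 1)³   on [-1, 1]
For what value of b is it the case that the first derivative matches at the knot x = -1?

S_0'(x) = -2 - 7·(x + 2) + 3·(x + 2)², so S_0'(-1) = -6. On the right, S_1'(-1) = b, so b = -6.

-6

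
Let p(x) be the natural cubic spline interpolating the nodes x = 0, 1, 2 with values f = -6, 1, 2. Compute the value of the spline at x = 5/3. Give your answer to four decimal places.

Let M_i = p''(x_i). Step sizes h_i = 1, 1; slopes of the chords Δ_i = (y_(i+1) - y_i)/h_i = 7, 1.
  1·M_0 + 4·M_1 + 1·M_2 = 6(Δ_1 - Δ_0) = -36
Natural end conditions: M_0 = M_2 = 0.
Forward elimination and back-substitution give M_0 = 0, M_1 = -9, M_2 = 0.
On [1, 2], p(x) = 1 + 4·(x - 1) - 9/2·(x - 1)² + 3/2·(x - 1)³.
With (x - 1) = 2/3: p(5/3) = 19/9.

2.1111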